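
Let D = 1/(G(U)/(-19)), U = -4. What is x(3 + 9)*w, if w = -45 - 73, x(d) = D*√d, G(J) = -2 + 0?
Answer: -2242*√3 ≈ -3883.3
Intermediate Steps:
G(J) = -2
D = 19/2 (D = 1/(-2/(-19)) = 1/(-2*(-1/19)) = 1/(2/19) = 19/2 ≈ 9.5000)
x(d) = 19*√d/2
w = -118
x(3 + 9)*w = (19*√(3 + 9)/2)*(-118) = (19*√12/2)*(-118) = (19*(2*√3)/2)*(-118) = (19*√3)*(-118) = -2242*√3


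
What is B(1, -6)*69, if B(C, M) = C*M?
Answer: -414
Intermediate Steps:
B(1, -6)*69 = (1*(-6))*69 = -6*69 = -414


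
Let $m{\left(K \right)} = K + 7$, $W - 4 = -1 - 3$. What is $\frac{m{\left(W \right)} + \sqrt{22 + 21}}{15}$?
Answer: $\frac{7}{15} + \frac{\sqrt{43}}{15} \approx 0.90383$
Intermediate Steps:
$W = 0$ ($W = 4 - 4 = 0$)
$m{\left(K \right)} = 7 + K$
$\frac{m{\left(W \right)} + \sqrt{22 + 21}}{15} = \frac{\left(7 + 0\right) + \sqrt{22 + 21}}{15} = \left(7 + \sqrt{43}\right) \frac{1}{15} = \frac{7}{15} + \frac{\sqrt{43}}{15}$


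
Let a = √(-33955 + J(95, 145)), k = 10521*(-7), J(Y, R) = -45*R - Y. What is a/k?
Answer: -5*I*√1623/73647 ≈ -0.0027351*I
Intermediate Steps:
J(Y, R) = -Y - 45*R
k = -73647
a = 5*I*√1623 (a = √(-33955 + (-1*95 - 45*145)) = √(-33955 + (-95 - 6525)) = √(-33955 - 6620) = √(-40575) = 5*I*√1623 ≈ 201.43*I)
a/k = (5*I*√1623)/(-73647) = (5*I*√1623)*(-1/73647) = -5*I*√1623/73647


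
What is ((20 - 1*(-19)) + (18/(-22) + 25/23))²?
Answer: 98704225/64009 ≈ 1542.0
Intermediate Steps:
((20 - 1*(-19)) + (18/(-22) + 25/23))² = ((20 + 19) + (18*(-1/22) + 25*(1/23)))² = (39 + (-9/11 + 25/23))² = (39 + 68/253)² = (9935/253)² = 98704225/64009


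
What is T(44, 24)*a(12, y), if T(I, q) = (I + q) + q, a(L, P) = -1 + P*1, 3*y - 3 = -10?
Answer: -920/3 ≈ -306.67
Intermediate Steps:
y = -7/3 (y = 1 + (1/3)*(-10) = 1 - 10/3 = -7/3 ≈ -2.3333)
a(L, P) = -1 + P
T(I, q) = I + 2*q
T(44, 24)*a(12, y) = (44 + 2*24)*(-1 - 7/3) = (44 + 48)*(-10/3) = 92*(-10/3) = -920/3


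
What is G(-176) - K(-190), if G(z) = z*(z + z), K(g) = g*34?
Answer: 68412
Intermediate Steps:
K(g) = 34*g
G(z) = 2*z² (G(z) = z*(2*z) = 2*z²)
G(-176) - K(-190) = 2*(-176)² - 34*(-190) = 2*30976 - 1*(-6460) = 61952 + 6460 = 68412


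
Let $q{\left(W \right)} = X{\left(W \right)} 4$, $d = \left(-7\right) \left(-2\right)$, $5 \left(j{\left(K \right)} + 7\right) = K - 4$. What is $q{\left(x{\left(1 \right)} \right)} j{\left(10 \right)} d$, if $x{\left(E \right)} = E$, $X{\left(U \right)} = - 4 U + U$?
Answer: $\frac{4872}{5} \approx 974.4$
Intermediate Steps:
$j{\left(K \right)} = - \frac{39}{5} + \frac{K}{5}$ ($j{\left(K \right)} = -7 + \frac{K - 4}{5} = -7 + \frac{-4 + K}{5} = -7 + \left(- \frac{4}{5} + \frac{K}{5}\right) = - \frac{39}{5} + \frac{K}{5}$)
$X{\left(U \right)} = - 3 U$
$d = 14$
$q{\left(W \right)} = - 12 W$ ($q{\left(W \right)} = - 3 W 4 = - 12 W$)
$q{\left(x{\left(1 \right)} \right)} j{\left(10 \right)} d = \left(-12\right) 1 \left(- \frac{39}{5} + \frac{1}{5} \cdot 10\right) 14 = - 12 \left(- \frac{39}{5} + 2\right) 14 = \left(-12\right) \left(- \frac{29}{5}\right) 14 = \frac{348}{5} \cdot 14 = \frac{4872}{5}$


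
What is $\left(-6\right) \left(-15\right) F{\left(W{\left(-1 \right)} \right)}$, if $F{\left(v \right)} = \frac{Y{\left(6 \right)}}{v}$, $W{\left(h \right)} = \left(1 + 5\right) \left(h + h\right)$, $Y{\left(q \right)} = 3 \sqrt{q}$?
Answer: $- \frac{45 \sqrt{6}}{2} \approx -55.114$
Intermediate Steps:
$W{\left(h \right)} = 12 h$ ($W{\left(h \right)} = 6 \cdot 2 h = 12 h$)
$F{\left(v \right)} = \frac{3 \sqrt{6}}{v}$
$\left(-6\right) \left(-15\right) F{\left(W{\left(-1 \right)} \right)} = \left(-6\right) \left(-15\right) \frac{3 \sqrt{6}}{12 \left(-1\right)} = 90 \frac{3 \sqrt{6}}{-12} = 90 \cdot 3 \sqrt{6} \left(- \frac{1}{12}\right) = 90 \left(- \frac{\sqrt{6}}{4}\right) = - \frac{45 \sqrt{6}}{2}$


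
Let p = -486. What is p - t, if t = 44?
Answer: -530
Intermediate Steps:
p - t = -486 - 1*44 = -486 - 44 = -530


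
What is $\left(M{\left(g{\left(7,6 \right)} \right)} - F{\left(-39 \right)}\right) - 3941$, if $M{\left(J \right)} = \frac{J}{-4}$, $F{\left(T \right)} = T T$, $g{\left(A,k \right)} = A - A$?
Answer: $-5462$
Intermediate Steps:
$g{\left(A,k \right)} = 0$
$F{\left(T \right)} = T^{2}$
$M{\left(J \right)} = - \frac{J}{4}$ ($M{\left(J \right)} = J \left(- \frac{1}{4}\right) = - \frac{J}{4}$)
$\left(M{\left(g{\left(7,6 \right)} \right)} - F{\left(-39 \right)}\right) - 3941 = \left(\left(- \frac{1}{4}\right) 0 - \left(-39\right)^{2}\right) - 3941 = \left(0 - 1521\right) - 3941 = -1521 - 3941 = -5462$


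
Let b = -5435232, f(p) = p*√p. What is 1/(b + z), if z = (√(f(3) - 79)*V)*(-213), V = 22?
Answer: I/(66*(-82352*I + 71*√(79 - 3*√3))) ≈ -1.8397e-7 + 1.3626e-9*I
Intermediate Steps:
f(p) = p^(3/2)
z = -4686*√(-79 + 3*√3) (z = (√(3^(3/2) - 79)*22)*(-213) = (√(3*√3 - 79)*22)*(-213) = (√(-79 + 3*√3)*22)*(-213) = (22*√(-79 + 3*√3))*(-213) = -4686*√(-79 + 3*√3) ≈ -40257.0*I)
1/(b + z) = 1/(-5435232 - 4686*I*√(79 - 3*√3))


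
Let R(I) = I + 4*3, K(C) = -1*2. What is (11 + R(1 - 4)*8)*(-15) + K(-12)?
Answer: -1247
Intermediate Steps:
K(C) = -2
R(I) = 12 + I (R(I) = I + 12 = 12 + I)
(11 + R(1 - 4)*8)*(-15) + K(-12) = (11 + (12 + (1 - 4))*8)*(-15) - 2 = (11 + (12 - 3)*8)*(-15) - 2 = (11 + 9*8)*(-15) - 2 = (11 + 72)*(-15) - 2 = 83*(-15) - 2 = -1245 - 2 = -1247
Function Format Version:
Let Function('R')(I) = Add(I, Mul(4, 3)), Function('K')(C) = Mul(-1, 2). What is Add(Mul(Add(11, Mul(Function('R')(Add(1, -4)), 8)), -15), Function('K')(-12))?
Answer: -1247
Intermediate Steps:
Function('K')(C) = -2
Function('R')(I) = Add(12, I) (Function('R')(I) = Add(I, 12) = Add(12, I))
Add(Mul(Add(11, Mul(Function('R')(Add(1, -4)), 8)), -15), Function('K')(-12)) = Add(Mul(Add(11, Mul(Add(12, Add(1, -4)), 8)), -15), -2) = Add(Mul(Add(11, Mul(Add(12, -3), 8)), -15), -2) = Add(Mul(Add(11, Mul(9, 8)), -15), -2) = Add(Mul(Add(11, 72), -15), -2) = Add(Mul(83, -15), -2) = Add(-1245, -2) = -1247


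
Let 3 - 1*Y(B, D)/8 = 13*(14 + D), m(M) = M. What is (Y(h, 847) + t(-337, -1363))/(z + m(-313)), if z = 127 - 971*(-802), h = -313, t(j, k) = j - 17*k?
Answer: -33343/389278 ≈ -0.085653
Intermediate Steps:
Y(B, D) = -1432 - 104*D (Y(B, D) = 24 - 104*(14 + D) = 24 - 8*(182 + 13*D) = 24 + (-1456 - 104*D) = -1432 - 104*D)
z = 778869 (z = 127 + 778742 = 778869)
(Y(h, 847) + t(-337, -1363))/(z + m(-313)) = ((-1432 - 104*847) + (-337 - 17*(-1363)))/(778869 - 313) = ((-1432 - 88088) + (-337 + 23171))/778556 = (-89520 + 22834)*(1/778556) = -66686*1/778556 = -33343/389278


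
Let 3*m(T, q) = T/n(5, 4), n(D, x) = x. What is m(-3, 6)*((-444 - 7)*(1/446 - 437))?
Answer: -87900351/1784 ≈ -49272.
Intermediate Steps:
m(T, q) = T/12 (m(T, q) = (T/4)/3 = T/12)
m(-3, 6)*((-444 - 7)*(1/446 - 437)) = ((1/12)*(-3))*((-444 - 7)*(1/446 - 437)) = -(-451)*(1/446 - 437)/4 = -(-451)*(-194901)/(4*446) = -1/4*87900351/446 = -87900351/1784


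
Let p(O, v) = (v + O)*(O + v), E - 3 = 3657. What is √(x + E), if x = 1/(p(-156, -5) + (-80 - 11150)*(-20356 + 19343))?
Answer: √52868120278381419/3800637 ≈ 60.498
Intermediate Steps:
E = 3660 (E = 3 + 3657 = 3660)
p(O, v) = (O + v)² (p(O, v) = (O + v)*(O + v) = (O + v)²)
x = 1/11401911 (x = 1/((-156 - 5)² + (-80 - 11150)*(-20356 + 19343)) = 1/((-161)² - 11230*(-1013)) = 1/(25921 + 11375990) = 1/11401911 ≈ 8.7705e-8)
√(x + E) = √(1/11401911 + 3660) = √(41730994261/11401911) = √52868120278381419/3800637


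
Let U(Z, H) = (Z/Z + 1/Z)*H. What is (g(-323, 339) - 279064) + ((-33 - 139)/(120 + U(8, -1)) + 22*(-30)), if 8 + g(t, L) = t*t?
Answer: -166809629/951 ≈ -1.7540e+5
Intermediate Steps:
g(t, L) = -8 + t**2 (g(t, L) = -8 + t*t = -8 + t**2)
U(Z, H) = H*(1 + 1/Z) (U(Z, H) = (1 + 1/Z)*H = H*(1 + 1/Z))
(g(-323, 339) - 279064) + ((-33 - 139)/(120 + U(8, -1)) + 22*(-30)) = ((-8 + (-323)**2) - 279064) + ((-33 - 139)/(120 + (-1 - 1/8)) + 22*(-30)) = ((-8 + 104329) - 279064) + (-172/(120 + (-1 - 1*1/8)) - 660) = (104321 - 279064) + (-172/(120 + (-1 - 1/8)) - 660) = -174743 + (-172/(120 - 9/8) - 660) = -174743 + (-172/951/8 - 660) = -174743 + (-172*8/951 - 660) = -174743 + (-1376/951 - 660) = -174743 - 629036/951 = -166809629/951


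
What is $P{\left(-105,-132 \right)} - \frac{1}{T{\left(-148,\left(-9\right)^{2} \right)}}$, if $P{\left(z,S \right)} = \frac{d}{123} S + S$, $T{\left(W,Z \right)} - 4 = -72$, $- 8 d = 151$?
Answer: $- \frac{311501}{2788} \approx -111.73$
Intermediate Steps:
$d = - \frac{151}{8}$ ($d = \left(- \frac{1}{8}\right) 151 = - \frac{151}{8} \approx -18.875$)
$T{\left(W,Z \right)} = -68$ ($T{\left(W,Z \right)} = 4 - 72 = -68$)
$P{\left(z,S \right)} = \frac{833 S}{984}$ ($P{\left(z,S \right)} = - \frac{151}{8 \cdot 123} S + S = \left(- \frac{151}{8}\right) \frac{1}{123} S + S = - \frac{151 S}{984} + S = \frac{833 S}{984}$)
$P{\left(-105,-132 \right)} - \frac{1}{T{\left(-148,\left(-9\right)^{2} \right)}} = \frac{833}{984} \left(-132\right) - \frac{1}{-68} = - \frac{9163}{82} - - \frac{1}{68} = - \frac{9163}{82} + \frac{1}{68} = - \frac{311501}{2788}$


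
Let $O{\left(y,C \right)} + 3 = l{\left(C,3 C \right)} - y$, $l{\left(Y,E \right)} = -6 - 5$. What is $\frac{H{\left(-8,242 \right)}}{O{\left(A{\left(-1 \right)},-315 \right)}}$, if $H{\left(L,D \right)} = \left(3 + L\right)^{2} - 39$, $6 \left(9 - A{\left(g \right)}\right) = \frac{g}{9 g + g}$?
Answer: $\frac{120}{197} \approx 0.60914$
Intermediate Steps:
$l{\left(Y,E \right)} = -11$
$A{\left(g \right)} = \frac{539}{60}$ ($A{\left(g \right)} = 9 - \frac{g \frac{1}{9 g + g}}{6} = 9 - \frac{g \frac{1}{10 g}}{6} = 9 - \frac{1}{60} = \frac{539}{60}$)
$O{\left(y,C \right)} = -14 - y$ ($O{\left(y,C \right)} = -3 - \left(11 + y\right) = -14 - y$)
$H{\left(L,D \right)} = -39 + \left(3 + L\right)^{2}$ ($H{\left(L,D \right)} = \left(3 + L\right)^{2} - 39 = -39 + \left(3 + L\right)^{2}$)
$\frac{H{\left(-8,242 \right)}}{O{\left(A{\left(-1 \right)},-315 \right)}} = \frac{-39 + \left(3 - 8\right)^{2}}{-14 - \frac{539}{60}} = \frac{-39 + \left(-5\right)^{2}}{-14 - \frac{539}{60}} = \frac{-39 + 25}{- \frac{1379}{60}} = \left(-14\right) \left(- \frac{60}{1379}\right) = \frac{120}{197}$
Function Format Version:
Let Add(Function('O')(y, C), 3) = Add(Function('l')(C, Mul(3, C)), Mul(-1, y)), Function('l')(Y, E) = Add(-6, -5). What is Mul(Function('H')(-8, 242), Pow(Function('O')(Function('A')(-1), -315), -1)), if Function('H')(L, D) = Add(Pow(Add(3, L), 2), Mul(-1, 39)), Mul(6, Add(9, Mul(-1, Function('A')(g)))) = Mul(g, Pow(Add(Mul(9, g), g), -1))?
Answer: Rational(120, 197) ≈ 0.60914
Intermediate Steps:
Function('l')(Y, E) = -11
Function('A')(g) = Rational(539, 60) (Function('A')(g) = Add(9, Mul(Rational(-1, 6), Mul(g, Pow(Add(Mul(9, g), g), -1)))) = Add(9, Mul(Rational(-1, 6), Mul(g, Pow(Mul(10, g), -1)))) = Add(9, Mul(Rational(-1, 6), Mul(g, Mul(Rational(1, 10), Pow(g, -1))))) = Add(9, Mul(Rational(-1, 6), Rational(1, 10))) = Add(9, Rational(-1, 60)) = Rational(539, 60))
Function('O')(y, C) = Add(-14, Mul(-1, y)) (Function('O')(y, C) = Add(-3, Add(-11, Mul(-1, y))) = Add(-14, Mul(-1, y)))
Function('H')(L, D) = Add(-39, Pow(Add(3, L), 2)) (Function('H')(L, D) = Add(Pow(Add(3, L), 2), -39) = Add(-39, Pow(Add(3, L), 2)))
Mul(Function('H')(-8, 242), Pow(Function('O')(Function('A')(-1), -315), -1)) = Mul(Add(-39, Pow(Add(3, -8), 2)), Pow(Add(-14, Mul(-1, Rational(539, 60))), -1)) = Mul(Add(-39, Pow(-5, 2)), Pow(Add(-14, Rational(-539, 60)), -1)) = Mul(Add(-39, 25), Pow(Rational(-1379, 60), -1)) = Mul(-14, Rational(-60, 1379)) = Rational(120, 197)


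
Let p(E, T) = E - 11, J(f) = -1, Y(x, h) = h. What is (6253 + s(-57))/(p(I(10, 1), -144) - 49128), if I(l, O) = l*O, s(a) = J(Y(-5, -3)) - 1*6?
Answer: -6246/49129 ≈ -0.12713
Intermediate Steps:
s(a) = -7 (s(a) = -1 - 1*6 = -1 - 6 = -7)
I(l, O) = O*l
p(E, T) = -11 + E
(6253 + s(-57))/(p(I(10, 1), -144) - 49128) = (6253 - 7)/((-11 + 1*10) - 49128) = 6246/((-11 + 10) - 49128) = 6246/(-1 - 49128) = 6246/(-49129) = 6246*(-1/49129) = -6246/49129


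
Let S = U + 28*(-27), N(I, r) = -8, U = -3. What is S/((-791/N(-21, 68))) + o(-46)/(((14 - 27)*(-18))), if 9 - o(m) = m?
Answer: -1377343/185094 ≈ -7.4413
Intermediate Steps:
o(m) = 9 - m
S = -759 (S = -3 + 28*(-27) = -3 - 756 = -759)
S/((-791/N(-21, 68))) + o(-46)/(((14 - 27)*(-18))) = -759/((-791/(-8))) + (9 - 1*(-46))/(((14 - 27)*(-18))) = -759/((-791*(-1/8))) + (9 + 46)/((-13*(-18))) = -759/791/8 + 55/234 = -759*8/791 + 55*(1/234) = -6072/791 + 55/234 = -1377343/185094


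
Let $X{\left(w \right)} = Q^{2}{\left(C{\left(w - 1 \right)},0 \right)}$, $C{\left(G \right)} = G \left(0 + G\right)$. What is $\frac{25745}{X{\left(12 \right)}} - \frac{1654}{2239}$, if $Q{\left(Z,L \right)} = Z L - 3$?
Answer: $\frac{57628169}{20151} \approx 2859.8$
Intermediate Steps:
$C{\left(G \right)} = G^{2}$ ($C{\left(G \right)} = G G = G^{2}$)
$Q{\left(Z,L \right)} = -3 + L Z$ ($Q{\left(Z,L \right)} = L Z - 3 = -3 + L Z$)
$X{\left(w \right)} = 9$ ($X{\left(w \right)} = \left(-3 + 0 \left(w - 1\right)^{2}\right)^{2} = \left(-3 + 0 \left(-1 + w\right)^{2}\right)^{2} = \left(-3 + 0\right)^{2} = \left(-3\right)^{2} = 9$)
$\frac{25745}{X{\left(12 \right)}} - \frac{1654}{2239} = \frac{25745}{9} - \frac{1654}{2239} = \frac{57628169}{20151}$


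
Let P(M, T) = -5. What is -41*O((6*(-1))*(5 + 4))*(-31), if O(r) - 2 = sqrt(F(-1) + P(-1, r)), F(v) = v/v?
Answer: 2542 + 2542*I ≈ 2542.0 + 2542.0*I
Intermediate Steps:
F(v) = 1
O(r) = 2 + 2*I (O(r) = 2 + sqrt(1 - 5) = 2 + sqrt(-4) = 2 + 2*I)
-41*O((6*(-1))*(5 + 4))*(-31) = -41*(2 + 2*I)*(-31) = (-82 - 82*I)*(-31) = 2542 + 2542*I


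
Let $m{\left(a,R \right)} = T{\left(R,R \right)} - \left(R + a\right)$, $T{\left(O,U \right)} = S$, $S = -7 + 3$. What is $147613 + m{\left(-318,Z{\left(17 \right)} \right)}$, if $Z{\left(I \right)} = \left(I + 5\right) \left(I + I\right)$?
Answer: $147179$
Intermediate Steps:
$S = -4$
$T{\left(O,U \right)} = -4$
$Z{\left(I \right)} = 2 I \left(5 + I\right)$ ($Z{\left(I \right)} = \left(5 + I\right) 2 I = 2 I \left(5 + I\right)$)
$m{\left(a,R \right)} = -4 - R - a$ ($m{\left(a,R \right)} = -4 - \left(R + a\right) = -4 - R - a$)
$147613 + m{\left(-318,Z{\left(17 \right)} \right)} = 147613 - \left(-314 + 2 \cdot 17 \left(5 + 17\right)\right) = 147613 - \left(-314 + 2 \cdot 17 \cdot 22\right) = 147613 - 434 = 147179$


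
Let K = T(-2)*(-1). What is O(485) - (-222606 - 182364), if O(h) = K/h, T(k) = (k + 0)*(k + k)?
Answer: 196410442/485 ≈ 4.0497e+5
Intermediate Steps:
T(k) = 2*k² (T(k) = k*(2*k) = 2*k²)
K = -8 (K = (2*(-2)²)*(-1) = (2*4)*(-1) = 8*(-1) = -8)
O(h) = -8/h
O(485) - (-222606 - 182364) = -8/485 - (-222606 - 182364) = -8*1/485 - 1*(-404970) = -8/485 + 404970 = 196410442/485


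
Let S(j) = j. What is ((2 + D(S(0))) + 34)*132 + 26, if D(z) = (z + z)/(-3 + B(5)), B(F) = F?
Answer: 4778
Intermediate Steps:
D(z) = z (D(z) = (z + z)/(-3 + 5) = (2*z)/2 = (2*z)*(½) = z)
((2 + D(S(0))) + 34)*132 + 26 = ((2 + 0) + 34)*132 + 26 = (2 + 34)*132 + 26 = 36*132 + 26 = 4752 + 26 = 4778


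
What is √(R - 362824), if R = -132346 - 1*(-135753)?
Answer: I*√359417 ≈ 599.51*I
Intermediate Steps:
R = 3407 (R = -132346 + 135753 = 3407)
√(R - 362824) = √(3407 - 362824) = √(-359417) = I*√359417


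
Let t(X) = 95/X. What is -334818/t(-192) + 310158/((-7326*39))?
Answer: 53705002997/79365 ≈ 6.7668e+5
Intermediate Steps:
-334818/t(-192) + 310158/((-7326*39)) = -334818/(95/(-192)) + 310158/((-7326*39)) = -334818/(95*(-1/192)) + 310158/(-285714) = -334818/(-95/192) + 310158*(-1/285714) = -334818*(-192/95) - 17231/15873 = 3383424/5 - 17231/15873 = 53705002997/79365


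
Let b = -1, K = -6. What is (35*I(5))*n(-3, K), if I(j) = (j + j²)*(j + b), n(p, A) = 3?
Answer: 12600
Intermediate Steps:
I(j) = (-1 + j)*(j + j²) (I(j) = (j + j²)*(j - 1) = (j + j²)*(-1 + j) = (-1 + j)*(j + j²))
(35*I(5))*n(-3, K) = (35*(5³ - 1*5))*3 = (35*(125 - 5))*3 = (35*120)*3 = 4200*3 = 12600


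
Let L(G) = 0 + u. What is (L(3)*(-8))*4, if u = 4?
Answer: -128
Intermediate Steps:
L(G) = 4 (L(G) = 0 + 4 = 4)
(L(3)*(-8))*4 = (4*(-8))*4 = -32*4 = -128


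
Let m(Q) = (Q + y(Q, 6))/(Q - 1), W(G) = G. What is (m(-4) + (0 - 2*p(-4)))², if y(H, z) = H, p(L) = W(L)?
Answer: 2304/25 ≈ 92.160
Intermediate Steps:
p(L) = L
m(Q) = 2*Q/(-1 + Q) (m(Q) = (Q + Q)/(Q - 1) = (2*Q)/(-1 + Q) = 2*Q/(-1 + Q))
(m(-4) + (0 - 2*p(-4)))² = (2*(-4)/(-1 - 4) + (0 - 2*(-4)))² = (2*(-4)/(-5) + (0 + 8))² = (2*(-4)*(-⅕) + 8)² = (8/5 + 8)² = (48/5)² = 2304/25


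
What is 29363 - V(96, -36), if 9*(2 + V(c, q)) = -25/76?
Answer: 20085685/684 ≈ 29365.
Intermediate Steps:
V(c, q) = -1393/684 (V(c, q) = -2 + (-25/76)/9 = -2 + (-25*1/76)/9 = -2 + (1/9)*(-25/76) = -2 - 25/684 = -1393/684)
29363 - V(96, -36) = 29363 - 1*(-1393/684) = 29363 + 1393/684 = 20085685/684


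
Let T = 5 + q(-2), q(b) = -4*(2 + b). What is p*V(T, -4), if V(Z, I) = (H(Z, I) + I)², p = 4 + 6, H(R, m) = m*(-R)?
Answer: 2560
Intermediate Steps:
H(R, m) = -R*m
q(b) = -8 - 4*b
T = 5 (T = 5 + (-8 - 4*(-2)) = 5 + (-8 + 8) = 5 + 0 = 5)
p = 10
V(Z, I) = (I - I*Z)² (V(Z, I) = (-Z*I + I)² = (-I*Z + I)² = (I - I*Z)²)
p*V(T, -4) = 10*((-4)²*(-1 + 5)²) = 10*(16*4²) = 10*(16*16) = 10*256 = 2560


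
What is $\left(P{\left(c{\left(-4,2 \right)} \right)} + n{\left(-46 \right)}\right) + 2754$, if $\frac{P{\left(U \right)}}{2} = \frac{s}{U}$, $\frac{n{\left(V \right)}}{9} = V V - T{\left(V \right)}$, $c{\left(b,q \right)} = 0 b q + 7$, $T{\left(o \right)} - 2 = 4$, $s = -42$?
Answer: $21732$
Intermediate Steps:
$T{\left(o \right)} = 6$ ($T{\left(o \right)} = 2 + 4 = 6$)
$c{\left(b,q \right)} = 7$ ($c{\left(b,q \right)} = 0 q + 7 = 0 + 7 = 7$)
$n{\left(V \right)} = -54 + 9 V^{2}$ ($n{\left(V \right)} = 9 \left(V V - 6\right) = 9 \left(V^{2} - 6\right) = 9 \left(-6 + V^{2}\right) = -54 + 9 V^{2}$)
$P{\left(U \right)} = - \frac{84}{U}$ ($P{\left(U \right)} = 2 \left(- \frac{42}{U}\right) = - \frac{84}{U}$)
$\left(P{\left(c{\left(-4,2 \right)} \right)} + n{\left(-46 \right)}\right) + 2754 = \left(- \frac{84}{7} - \left(54 - 9 \left(-46\right)^{2}\right)\right) + 2754 = \left(\left(-84\right) \frac{1}{7} + \left(-54 + 9 \cdot 2116\right)\right) + 2754 = \left(-12 + \left(-54 + 19044\right)\right) + 2754 = \left(-12 + 18990\right) + 2754 = 18978 + 2754 = 21732$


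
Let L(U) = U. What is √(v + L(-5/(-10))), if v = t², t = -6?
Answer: √146/2 ≈ 6.0415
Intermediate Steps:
v = 36 (v = (-6)² = 36)
√(v + L(-5/(-10))) = √(36 - 5/(-10)) = √(36 - 5*(-⅒)) = √(36 + ½) = √(73/2) = √146/2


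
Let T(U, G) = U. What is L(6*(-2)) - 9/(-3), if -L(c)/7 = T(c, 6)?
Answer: 87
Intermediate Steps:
L(c) = -7*c
L(6*(-2)) - 9/(-3) = -42*(-2) - 9/(-3) = -7*(-12) - 9*(-1/3) = 84 + 3 = 87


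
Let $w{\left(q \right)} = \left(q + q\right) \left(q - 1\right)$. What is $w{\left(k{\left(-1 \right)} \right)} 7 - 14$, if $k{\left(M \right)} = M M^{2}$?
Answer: $14$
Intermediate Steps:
$k{\left(M \right)} = M^{3}$
$w{\left(q \right)} = 2 q \left(-1 + q\right)$
$w{\left(k{\left(-1 \right)} \right)} 7 - 14 = 2 \left(-1\right)^{3} \left(-1 + \left(-1\right)^{3}\right) 7 - 14 = 2 \left(-1\right) \left(-1 - 1\right) 7 - 14 = 2 \left(-1\right) \left(-2\right) 7 - 14 = 4 \cdot 7 - 14 = 28 - 14 = 14$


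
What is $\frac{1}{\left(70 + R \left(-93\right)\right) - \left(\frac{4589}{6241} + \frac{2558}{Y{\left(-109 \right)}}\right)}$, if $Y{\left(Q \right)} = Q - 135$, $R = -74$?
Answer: $\frac{761402}{5300689085} \approx 0.00014364$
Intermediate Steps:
$Y{\left(Q \right)} = -135 + Q$
$\frac{1}{\left(70 + R \left(-93\right)\right) - \left(\frac{4589}{6241} + \frac{2558}{Y{\left(-109 \right)}}\right)} = \frac{1}{\left(70 - -6882\right) - \left(\frac{4589}{6241} + \frac{2558}{-135 - 109}\right)} = \frac{1}{\left(70 + 6882\right) - \left(\frac{4589}{6241} + \frac{2558}{-244}\right)} = \frac{1}{6952 - - \frac{7422381}{761402}} = \frac{1}{6952 + \left(- \frac{4589}{6241} + \frac{1279}{122}\right)} = \frac{1}{6952 + \frac{7422381}{761402}} = \frac{1}{\frac{5300689085}{761402}} = \frac{761402}{5300689085}$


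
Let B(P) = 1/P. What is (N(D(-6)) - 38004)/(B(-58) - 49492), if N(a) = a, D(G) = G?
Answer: 2204580/2870537 ≈ 0.76800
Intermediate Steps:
(N(D(-6)) - 38004)/(B(-58) - 49492) = (-6 - 38004)/(1/(-58) - 49492) = -38010/(-1/58 - 49492) = -38010/(-2870537/58) = -38010*(-58/2870537) = 2204580/2870537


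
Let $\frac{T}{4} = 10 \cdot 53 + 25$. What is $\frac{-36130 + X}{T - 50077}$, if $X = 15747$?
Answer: $\frac{20383}{47857} \approx 0.42591$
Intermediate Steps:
$T = 2220$ ($T = 4 \left(10 \cdot 53 + 25\right) = 4 \left(530 + 25\right) = 4 \cdot 555 = 2220$)
$\frac{-36130 + X}{T - 50077} = \frac{-36130 + 15747}{2220 - 50077} = - \frac{20383}{-47857} = \left(-20383\right) \left(- \frac{1}{47857}\right) = \frac{20383}{47857}$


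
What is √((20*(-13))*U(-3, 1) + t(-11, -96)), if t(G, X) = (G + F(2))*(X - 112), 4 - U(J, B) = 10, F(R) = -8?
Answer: 2*√1378 ≈ 74.243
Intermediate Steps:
U(J, B) = -6 (U(J, B) = 4 - 1*10 = 4 - 10 = -6)
t(G, X) = (-112 + X)*(-8 + G) (t(G, X) = (G - 8)*(X - 112) = (-8 + G)*(-112 + X) = (-112 + X)*(-8 + G))
√((20*(-13))*U(-3, 1) + t(-11, -96)) = √((20*(-13))*(-6) + (896 - 112*(-11) - 8*(-96) - 11*(-96))) = √(-260*(-6) + (896 + 1232 + 768 + 1056)) = √(1560 + 3952) = √5512 = 2*√1378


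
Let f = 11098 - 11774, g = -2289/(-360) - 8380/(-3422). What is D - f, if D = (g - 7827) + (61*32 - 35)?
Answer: -1072836587/205320 ≈ -5225.2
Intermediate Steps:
g = 1808293/205320 (g = -2289*(-1/360) - 8380*(-1/3422) = 763/120 + 4190/1711 = 1808293/205320 ≈ 8.8072)
f = -676
D = -1211632907/205320 (D = (1808293/205320 - 7827) + (61*32 - 35) = -1605231347/205320 + (1952 - 35) = -1605231347/205320 + 1917 = -1211632907/205320 ≈ -5901.2)
D - f = -1211632907/205320 - 1*(-676) = -1211632907/205320 + 676 = -1072836587/205320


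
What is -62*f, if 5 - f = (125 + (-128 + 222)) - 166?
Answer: 2976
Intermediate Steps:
f = -48 (f = 5 - ((125 + (-128 + 222)) - 166) = 5 - ((125 + 94) - 166) = 5 - (219 - 166) = 5 - 1*53 = 5 - 53 = -48)
-62*f = -62*(-48) = 2976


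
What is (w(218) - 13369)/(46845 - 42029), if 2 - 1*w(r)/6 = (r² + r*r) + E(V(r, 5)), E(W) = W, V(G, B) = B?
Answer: -583675/4816 ≈ -121.19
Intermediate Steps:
w(r) = -18 - 12*r² (w(r) = 12 - 6*((r² + r*r) + 5) = 12 - 6*((r² + r²) + 5) = 12 - 6*(2*r² + 5) = 12 - 6*(5 + 2*r²) = 12 + (-30 - 12*r²) = -18 - 12*r²)
(w(218) - 13369)/(46845 - 42029) = ((-18 - 12*218²) - 13369)/(46845 - 42029) = ((-18 - 12*47524) - 13369)/4816 = ((-18 - 570288) - 13369)*(1/4816) = (-570306 - 13369)*(1/4816) = -583675*1/4816 = -583675/4816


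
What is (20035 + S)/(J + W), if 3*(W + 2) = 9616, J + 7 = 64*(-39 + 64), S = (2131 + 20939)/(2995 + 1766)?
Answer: 31803235/7611781 ≈ 4.1782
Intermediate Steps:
S = 7690/1587 (S = 23070/4761 = 23070*(1/4761) = 7690/1587 ≈ 4.8456)
J = 1593 (J = -7 + 64*(-39 + 64) = -7 + 64*25 = -7 + 1600 = 1593)
W = 9610/3 (W = -2 + (⅓)*9616 = -2 + 9616/3 = 9610/3 ≈ 3203.3)
(20035 + S)/(J + W) = (20035 + 7690/1587)/(1593 + 9610/3) = 31803235/(1587*(14389/3)) = (31803235/1587)*(3/14389) = 31803235/7611781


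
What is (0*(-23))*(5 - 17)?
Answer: 0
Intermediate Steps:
(0*(-23))*(5 - 17) = 0*(-12) = 0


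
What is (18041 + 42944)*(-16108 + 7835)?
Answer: -504528905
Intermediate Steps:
(18041 + 42944)*(-16108 + 7835) = 60985*(-8273) = -504528905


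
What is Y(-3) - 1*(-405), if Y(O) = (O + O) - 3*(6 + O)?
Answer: 390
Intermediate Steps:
Y(O) = -18 - O (Y(O) = 2*O + (-18 - 3*O) = -18 - O)
Y(-3) - 1*(-405) = (-18 - 1*(-3)) - 1*(-405) = (-18 + 3) + 405 = -15 + 405 = 390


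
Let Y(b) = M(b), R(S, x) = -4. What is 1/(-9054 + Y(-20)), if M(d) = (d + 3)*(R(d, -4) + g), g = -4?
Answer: -1/8918 ≈ -0.00011213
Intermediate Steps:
M(d) = -24 - 8*d (M(d) = (d + 3)*(-4 - 4) = (3 + d)*(-8) = -24 - 8*d)
Y(b) = -24 - 8*b
1/(-9054 + Y(-20)) = 1/(-9054 + (-24 - 8*(-20))) = 1/(-9054 + (-24 + 160)) = 1/(-9054 + 136) = 1/(-8918) = -1/8918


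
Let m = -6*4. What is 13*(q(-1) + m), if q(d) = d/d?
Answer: -299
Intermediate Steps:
q(d) = 1
m = -24 (m = -1*24 = -24)
13*(q(-1) + m) = 13*(1 - 24) = 13*(-23) = -299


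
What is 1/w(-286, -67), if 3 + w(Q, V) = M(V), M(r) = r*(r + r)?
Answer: 1/8975 ≈ 0.00011142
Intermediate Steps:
M(r) = 2*r**2 (M(r) = r*(2*r) = 2*r**2)
w(Q, V) = -3 + 2*V**2
1/w(-286, -67) = 1/(-3 + 2*(-67)**2) = 1/(-3 + 2*4489) = 1/(-3 + 8978) = 1/8975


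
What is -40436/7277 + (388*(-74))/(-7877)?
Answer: -109577148/57320929 ≈ -1.9116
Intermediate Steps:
-40436/7277 + (388*(-74))/(-7877) = -40436*1/7277 - 28712*(-1/7877) = -40436/7277 + 28712/7877 = -109577148/57320929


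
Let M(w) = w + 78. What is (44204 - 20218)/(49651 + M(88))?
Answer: 23986/49817 ≈ 0.48148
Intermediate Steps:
M(w) = 78 + w
(44204 - 20218)/(49651 + M(88)) = (44204 - 20218)/(49651 + (78 + 88)) = 23986/(49651 + 166) = 23986/49817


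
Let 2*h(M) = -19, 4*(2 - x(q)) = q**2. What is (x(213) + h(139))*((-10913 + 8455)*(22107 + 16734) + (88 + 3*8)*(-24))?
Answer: 2167209021267/2 ≈ 1.0836e+12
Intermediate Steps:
x(q) = 2 - q**2/4
h(M) = -19/2 (h(M) = (1/2)*(-19) = -19/2)
(x(213) + h(139))*((-10913 + 8455)*(22107 + 16734) + (88 + 3*8)*(-24)) = ((2 - 1/4*213**2) - 19/2)*((-10913 + 8455)*(22107 + 16734) + (88 + 3*8)*(-24)) = ((2 - 1/4*45369) - 19/2)*(-2458*38841 + (88 + 24)*(-24)) = ((2 - 45369/4) - 19/2)*(-95471178 + 112*(-24)) = (-45361/4 - 19/2)*(-95471178 - 2688) = -45399/4*(-95473866) = 2167209021267/2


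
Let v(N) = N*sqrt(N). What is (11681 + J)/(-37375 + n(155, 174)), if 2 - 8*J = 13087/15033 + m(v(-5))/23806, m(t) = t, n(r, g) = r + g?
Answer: -1404820763/4455300144 - 5*I*sqrt(5)/7055336608 ≈ -0.31531 - 1.5847e-9*I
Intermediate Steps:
v(N) = N**(3/2)
n(r, g) = g + r
J = 16979/120264 + 5*I*sqrt(5)/190448 (J = 1/4 - (13087/15033 + (-5)**(3/2)/23806)/8 = 1/4 - (13087*(1/15033) - 5*I*sqrt(5)*(1/23806))/8 = 1/4 - (13087/15033 - 5*I*sqrt(5)/23806)/8 = 1/4 + (-13087/120264 + 5*I*sqrt(5)/190448) = 16979/120264 + 5*I*sqrt(5)/190448 ≈ 0.14118 + 5.8705e-5*I)
(11681 + J)/(-37375 + n(155, 174)) = (11681 + (16979/120264 + 5*I*sqrt(5)/190448))/(-37375 + (174 + 155)) = (1404820763/120264 + 5*I*sqrt(5)/190448)/(-37375 + 329) = (1404820763/120264 + 5*I*sqrt(5)/190448)/(-37046) = (1404820763/120264 + 5*I*sqrt(5)/190448)*(-1/37046) = -1404820763/4455300144 - 5*I*sqrt(5)/7055336608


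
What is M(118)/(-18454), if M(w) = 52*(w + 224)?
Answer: -8892/9227 ≈ -0.96369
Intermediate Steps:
M(w) = 11648 + 52*w (M(w) = 52*(224 + w) = 11648 + 52*w)
M(118)/(-18454) = (11648 + 52*118)/(-18454) = (11648 + 6136)*(-1/18454) = 17784*(-1/18454) = -8892/9227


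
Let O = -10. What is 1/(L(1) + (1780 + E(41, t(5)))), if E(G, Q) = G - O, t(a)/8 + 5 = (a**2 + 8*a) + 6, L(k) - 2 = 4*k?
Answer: 1/1837 ≈ 0.00054437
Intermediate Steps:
L(k) = 2 + 4*k
t(a) = 8 + 8*a**2 + 64*a (t(a) = -40 + 8*((a**2 + 8*a) + 6) = -40 + 8*(6 + a**2 + 8*a) = -40 + (48 + 8*a**2 + 64*a) = 8 + 8*a**2 + 64*a)
E(G, Q) = 10 + G (E(G, Q) = G - 1*(-10) = G + 10 = 10 + G)
1/(L(1) + (1780 + E(41, t(5)))) = 1/((2 + 4*1) + (1780 + (10 + 41))) = 1/((2 + 4) + (1780 + 51)) = 1/(6 + 1831) = 1/1837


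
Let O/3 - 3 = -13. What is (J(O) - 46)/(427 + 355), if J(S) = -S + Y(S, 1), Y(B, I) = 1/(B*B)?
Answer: -847/41400 ≈ -0.020459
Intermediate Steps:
O = -30 (O = 9 + 3*(-13) = 9 - 39 = -30)
Y(B, I) = B⁻²
J(S) = S⁻² - S (J(S) = -S + S⁻² = S⁻² - S)
(J(O) - 46)/(427 + 355) = (((-30)⁻² - 1*(-30)) - 46)/(427 + 355) = ((1/900 + 30) - 46)/782 = (27001/900 - 46)*(1/782) = -14399/900*1/782 = -847/41400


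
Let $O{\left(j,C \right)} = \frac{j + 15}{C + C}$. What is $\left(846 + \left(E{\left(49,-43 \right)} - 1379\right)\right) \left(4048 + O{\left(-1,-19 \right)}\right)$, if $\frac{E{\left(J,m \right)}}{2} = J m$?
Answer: $- \frac{365068035}{19} \approx -1.9214 \cdot 10^{7}$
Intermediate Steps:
$O{\left(j,C \right)} = \frac{15 + j}{2 C}$
$E{\left(J,m \right)} = 2 J m$
$\left(846 + \left(E{\left(49,-43 \right)} - 1379\right)\right) \left(4048 + O{\left(-1,-19 \right)}\right) = \left(846 + \left(2 \cdot 49 \left(-43\right) - 1379\right)\right) \left(4048 + \frac{15 - 1}{2 \left(-19\right)}\right) = \left(846 - 5593\right) \left(4048 + \frac{1}{2} \left(- \frac{1}{19}\right) 14\right) = \left(846 - 5593\right) \left(4048 - \frac{7}{19}\right) = \left(-4747\right) \frac{76905}{19} = - \frac{365068035}{19}$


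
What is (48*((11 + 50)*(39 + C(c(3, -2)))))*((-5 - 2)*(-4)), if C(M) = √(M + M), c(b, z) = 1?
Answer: 3197376 + 81984*√2 ≈ 3.3133e+6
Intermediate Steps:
C(M) = √2*√M (C(M) = √(2*M) = √2*√M)
(48*((11 + 50)*(39 + C(c(3, -2)))))*((-5 - 2)*(-4)) = (48*((11 + 50)*(39 + √2*√1)))*((-5 - 2)*(-4)) = (48*(61*(39 + √2*1)))*(-7*(-4)) = (48*(61*(39 + √2)))*28 = (48*(2379 + 61*√2))*28 = (114192 + 2928*√2)*28 = 3197376 + 81984*√2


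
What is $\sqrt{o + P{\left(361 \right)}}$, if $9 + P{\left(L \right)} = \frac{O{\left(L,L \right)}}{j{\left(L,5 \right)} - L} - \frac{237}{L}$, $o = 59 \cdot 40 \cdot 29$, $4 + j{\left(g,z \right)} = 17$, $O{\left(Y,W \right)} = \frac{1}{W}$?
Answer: $\frac{\sqrt{747918745617}}{3306} \approx 261.59$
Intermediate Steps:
$j{\left(g,z \right)} = 13$ ($j{\left(g,z \right)} = -4 + 17 = 13$)
$o = 68440$ ($o = 2360 \cdot 29 = 68440$)
$P{\left(L \right)} = -9 - \frac{237}{L} + \frac{1}{L \left(13 - L\right)}$ ($P{\left(L \right)} = -9 - \left(\frac{237}{L} - \frac{1}{L \left(13 - L\right)}\right) = -9 - \frac{237}{L} + \frac{1}{L \left(13 - L\right)}$)
$\sqrt{o + P{\left(361 \right)}} = \sqrt{68440 + \frac{3080 - 43320 - 9 \cdot 361^{2}}{361 \left(-13 + 361\right)}} = \sqrt{68440 + \frac{3080 - 43320 - 1172889}{361 \cdot 348}} = \sqrt{68440 + \frac{1}{361} \cdot \frac{1}{348} \left(3080 - 43320 - 1172889\right)} = \sqrt{68440 + \frac{1}{361} \cdot \frac{1}{348} \left(-1213129\right)} = \sqrt{68440 - \frac{1213129}{125628}} = \sqrt{\frac{8596767191}{125628}} = \frac{\sqrt{747918745617}}{3306}$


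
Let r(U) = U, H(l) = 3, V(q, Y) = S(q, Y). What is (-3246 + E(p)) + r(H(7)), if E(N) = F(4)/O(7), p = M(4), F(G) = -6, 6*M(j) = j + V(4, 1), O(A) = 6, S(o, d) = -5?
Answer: -3244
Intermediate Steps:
V(q, Y) = -5
M(j) = -⅚ + j/6 (M(j) = (j - 5)/6 = (-5 + j)/6 = -⅚ + j/6)
p = -⅙ (p = -⅚ + (⅙)*4 = -⅚ + ⅔ = -⅙ ≈ -0.16667)
E(N) = -1 (E(N) = -6/6 = -6*⅙ = -1)
(-3246 + E(p)) + r(H(7)) = (-3246 - 1) + 3 = -3247 + 3 = -3244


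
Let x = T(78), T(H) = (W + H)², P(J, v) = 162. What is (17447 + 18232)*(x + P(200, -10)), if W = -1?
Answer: 217320789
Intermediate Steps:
T(H) = (-1 + H)²
x = 5929 (x = (-1 + 78)² = 77² = 5929)
(17447 + 18232)*(x + P(200, -10)) = (17447 + 18232)*(5929 + 162) = 35679*6091 = 217320789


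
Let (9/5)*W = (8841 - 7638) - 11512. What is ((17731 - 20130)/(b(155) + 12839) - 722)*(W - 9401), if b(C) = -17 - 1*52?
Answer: 209276390701/19155 ≈ 1.0925e+7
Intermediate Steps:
W = -51545/9 (W = 5*((8841 - 7638) - 11512)/9 = 5*(1203 - 11512)/9 = (5/9)*(-10309) = -51545/9 ≈ -5727.2)
b(C) = -69 (b(C) = -17 - 52 = -69)
((17731 - 20130)/(b(155) + 12839) - 722)*(W - 9401) = ((17731 - 20130)/(-69 + 12839) - 722)*(-51545/9 - 9401) = (-2399/12770 - 722)*(-136154/9) = -9222339/12770*(-136154/9) = 209276390701/19155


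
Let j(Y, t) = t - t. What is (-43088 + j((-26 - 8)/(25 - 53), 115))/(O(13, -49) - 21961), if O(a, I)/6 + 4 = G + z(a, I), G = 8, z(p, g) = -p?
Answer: 43088/22015 ≈ 1.9572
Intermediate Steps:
O(a, I) = 24 - 6*a (O(a, I) = -24 + 6*(8 - a) = -24 + (48 - 6*a) = 24 - 6*a)
j(Y, t) = 0
(-43088 + j((-26 - 8)/(25 - 53), 115))/(O(13, -49) - 21961) = (-43088 + 0)/((24 - 6*13) - 21961) = -43088/((24 - 78) - 21961) = -43088/(-54 - 21961) = -43088/(-22015) = -43088*(-1/22015) = 43088/22015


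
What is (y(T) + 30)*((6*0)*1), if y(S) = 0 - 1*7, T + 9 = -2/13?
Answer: 0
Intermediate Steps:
T = -119/13 (T = -9 - 2/13 = -119/13 ≈ -9.1538)
y(S) = -7 (y(S) = 0 - 7 = -7)
(y(T) + 30)*((6*0)*1) = (-7 + 30)*((6*0)*1) = 23*(0*1) = 23*0 = 0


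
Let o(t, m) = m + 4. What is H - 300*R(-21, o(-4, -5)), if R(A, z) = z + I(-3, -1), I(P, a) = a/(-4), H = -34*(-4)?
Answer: 361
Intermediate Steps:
H = 136
o(t, m) = 4 + m
I(P, a) = -a/4 (I(P, a) = a*(-¼) = -a/4)
R(A, z) = ¼ + z (R(A, z) = z - ¼*(-1) = z + ¼ = ¼ + z)
H - 300*R(-21, o(-4, -5)) = 136 - 300*(¼ + (4 - 5)) = 136 - 300*(¼ - 1) = 136 - 300*(-¾) = 136 + 225 = 361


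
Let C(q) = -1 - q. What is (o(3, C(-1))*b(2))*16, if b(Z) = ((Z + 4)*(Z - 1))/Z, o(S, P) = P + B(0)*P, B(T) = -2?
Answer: 0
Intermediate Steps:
o(S, P) = -P (o(S, P) = P - 2*P = -P)
b(Z) = (-1 + Z)*(4 + Z)/Z (b(Z) = ((4 + Z)*(-1 + Z))/Z = ((-1 + Z)*(4 + Z))/Z = (-1 + Z)*(4 + Z)/Z)
(o(3, C(-1))*b(2))*16 = ((-(-1 - 1*(-1)))*(3 + 2 - 4/2))*16 = ((-(-1 + 1))*(3 + 2 - 4*½))*16 = ((-1*0)*(3 + 2 - 2))*16 = (0*3)*16 = 0*16 = 0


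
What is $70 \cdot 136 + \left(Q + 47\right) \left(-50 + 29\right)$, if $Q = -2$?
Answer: $8575$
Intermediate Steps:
$70 \cdot 136 + \left(Q + 47\right) \left(-50 + 29\right) = 70 \cdot 136 + \left(-2 + 47\right) \left(-50 + 29\right) = 9520 + 45 \left(-21\right) = 9520 - 945 = 8575$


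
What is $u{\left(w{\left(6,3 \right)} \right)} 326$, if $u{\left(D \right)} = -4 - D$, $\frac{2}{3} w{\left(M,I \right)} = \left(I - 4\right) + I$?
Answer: $-2282$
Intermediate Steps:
$w{\left(M,I \right)} = -6 + 3 I$ ($w{\left(M,I \right)} = \frac{3 \left(\left(I - 4\right) + I\right)}{2} = \frac{3 \left(\left(-4 + I\right) + I\right)}{2} = \frac{3 \left(-4 + 2 I\right)}{2} = -6 + 3 I$)
$u{\left(w{\left(6,3 \right)} \right)} 326 = \left(-4 - \left(-6 + 3 \cdot 3\right)\right) 326 = \left(-4 - \left(-6 + 9\right)\right) 326 = \left(-4 - 3\right) 326 = \left(-7\right) 326 = -2282$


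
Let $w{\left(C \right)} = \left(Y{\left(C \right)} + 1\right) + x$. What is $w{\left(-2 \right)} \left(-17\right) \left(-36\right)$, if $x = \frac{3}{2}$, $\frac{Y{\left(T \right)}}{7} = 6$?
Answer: $27234$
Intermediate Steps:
$Y{\left(T \right)} = 42$ ($Y{\left(T \right)} = 7 \cdot 6 = 42$)
$x = \frac{3}{2}$ ($x = 3 \cdot \frac{1}{2} = \frac{3}{2} \approx 1.5$)
$w{\left(C \right)} = \frac{89}{2}$ ($w{\left(C \right)} = \left(42 + 1\right) + \frac{3}{2} = 43 + \frac{3}{2} = \frac{89}{2}$)
$w{\left(-2 \right)} \left(-17\right) \left(-36\right) = \frac{89}{2} \left(-17\right) \left(-36\right) = \left(- \frac{1513}{2}\right) \left(-36\right) = 27234$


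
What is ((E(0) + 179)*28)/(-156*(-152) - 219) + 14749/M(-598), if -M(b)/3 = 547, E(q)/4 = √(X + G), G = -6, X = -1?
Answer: -112757855/12850671 + 112*I*√7/23493 ≈ -8.7745 + 0.012613*I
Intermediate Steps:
E(q) = 4*I*√7 (E(q) = 4*√(-1 - 6) = 4*√(-7) = 4*(I*√7) = 4*I*√7)
M(b) = -1641 (M(b) = -3*547 = -1641)
((E(0) + 179)*28)/(-156*(-152) - 219) + 14749/M(-598) = ((4*I*√7 + 179)*28)/(-156*(-152) - 219) + 14749/(-1641) = ((179 + 4*I*√7)*28)/(23712 - 219) + 14749*(-1/1641) = (5012 + 112*I*√7)/23493 - 14749/1641 = (5012 + 112*I*√7)*(1/23493) - 14749/1641 = (5012/23493 + 112*I*√7/23493) - 14749/1641 = -112757855/12850671 + 112*I*√7/23493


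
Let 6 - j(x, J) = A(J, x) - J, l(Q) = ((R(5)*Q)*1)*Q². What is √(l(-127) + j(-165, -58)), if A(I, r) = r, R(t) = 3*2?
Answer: I*√12290185 ≈ 3505.7*I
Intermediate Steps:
R(t) = 6
l(Q) = 6*Q³ (l(Q) = ((6*Q)*1)*Q² = (6*Q)*Q² = 6*Q³)
j(x, J) = 6 + J - x (j(x, J) = 6 - (x - J) = 6 + (J - x) = 6 + J - x)
√(l(-127) + j(-165, -58)) = √(6*(-127)³ + (6 - 58 - 1*(-165))) = √(6*(-2048383) + (6 - 58 + 165)) = √(-12290298 + 113) = √(-12290185) = I*√12290185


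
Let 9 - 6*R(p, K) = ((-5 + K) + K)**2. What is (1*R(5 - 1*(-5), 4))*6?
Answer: 0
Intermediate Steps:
R(p, K) = 3/2 - (-5 + 2*K)**2/6 (R(p, K) = 3/2 - ((-5 + K) + K)**2/6 = 3/2 - (-5 + 2*K)**2/6)
(1*R(5 - 1*(-5), 4))*6 = (1*(3/2 - (-5 + 2*4)**2/6))*6 = (1*(3/2 - (-5 + 8)**2/6))*6 = (1*(3/2 - 1/6*3**2))*6 = (1*(3/2 - 1/6*9))*6 = (1*(3/2 - 3/2))*6 = (1*0)*6 = 0*6 = 0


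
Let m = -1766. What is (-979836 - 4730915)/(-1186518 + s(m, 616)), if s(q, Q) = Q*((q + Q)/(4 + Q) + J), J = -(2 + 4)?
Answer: 177033281/36932054 ≈ 4.7935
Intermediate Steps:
J = -6 (J = -1*6 = -6)
s(q, Q) = Q*(-6 + (Q + q)/(4 + Q)) (s(q, Q) = Q*((q + Q)/(4 + Q) - 6) = Q*((Q + q)/(4 + Q) - 6) = Q*(-6 + (Q + q)/(4 + Q)))
(-979836 - 4730915)/(-1186518 + s(m, 616)) = (-979836 - 4730915)/(-1186518 + 616*(-24 - 1766 - 5*616)/(4 + 616)) = -5710751/(-1186518 + 616*(-24 - 1766 - 3080)/620) = -5710751/(-1186518 + 616*(1/620)*(-4870)) = -5710751/(-1186518 - 149996/31) = -5710751/(-36932054/31) = -5710751*(-31/36932054) = 177033281/36932054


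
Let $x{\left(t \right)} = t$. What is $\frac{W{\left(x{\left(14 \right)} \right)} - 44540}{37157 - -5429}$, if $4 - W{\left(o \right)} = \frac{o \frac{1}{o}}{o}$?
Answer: $- \frac{623505}{596204} \approx -1.0458$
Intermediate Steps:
$W{\left(o \right)} = 4 - \frac{1}{o}$ ($W{\left(o \right)} = 4 - \frac{o \frac{1}{o}}{o} = 4 - 1 \frac{1}{o} = 4 - \frac{1}{o}$)
$\frac{W{\left(x{\left(14 \right)} \right)} - 44540}{37157 - -5429} = \frac{\left(4 - \frac{1}{14}\right) - 44540}{37157 - -5429} = \frac{\left(4 - \frac{1}{14}\right) - 44540}{37157 + \left(-1755 + 7184\right)} = \frac{\left(4 - \frac{1}{14}\right) - 44540}{37157 + 5429} = \frac{\frac{55}{14} - 44540}{42586} = \left(- \frac{623505}{14}\right) \frac{1}{42586} = - \frac{623505}{596204}$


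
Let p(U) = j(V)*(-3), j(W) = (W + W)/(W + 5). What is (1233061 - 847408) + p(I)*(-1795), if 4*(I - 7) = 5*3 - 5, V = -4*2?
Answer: 414373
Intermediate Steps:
V = -8
I = 19/2 (I = 7 + (5*3 - 5)/4 = 7 + (15 - 5)/4 = 7 + (¼)*10 = 7 + 5/2 = 19/2 ≈ 9.5000)
j(W) = 2*W/(5 + W) (j(W) = (2*W)/(5 + W) = 2*W/(5 + W))
p(U) = -16 (p(U) = (2*(-8)/(5 - 8))*(-3) = (2*(-8)/(-3))*(-3) = (2*(-8)*(-⅓))*(-3) = (16/3)*(-3) = -16)
(1233061 - 847408) + p(I)*(-1795) = (1233061 - 847408) - 16*(-1795) = 385653 + 28720 = 414373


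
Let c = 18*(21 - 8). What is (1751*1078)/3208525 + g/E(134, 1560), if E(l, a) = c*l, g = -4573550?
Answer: -7307581308991/50303254950 ≈ -145.27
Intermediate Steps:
c = 234 (c = 18*13 = 234)
E(l, a) = 234*l
(1751*1078)/3208525 + g/E(134, 1560) = (1751*1078)/3208525 - 4573550/(234*134) = 1887578*(1/3208525) - 4573550/31356 = 1887578/3208525 - 4573550*1/31356 = 1887578/3208525 - 2286775/15678 = -7307581308991/50303254950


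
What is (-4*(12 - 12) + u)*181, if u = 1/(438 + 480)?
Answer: 181/918 ≈ 0.19717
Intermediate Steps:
u = 1/918 ≈ 0.0010893
(-4*(12 - 12) + u)*181 = (-4*(12 - 12) + 1/918)*181 = (-4*0 + 1/918)*181 = (0 + 1/918)*181 = (1/918)*181 = 181/918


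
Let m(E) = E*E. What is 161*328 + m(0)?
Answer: 52808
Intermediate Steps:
m(E) = E²
161*328 + m(0) = 161*328 + 0² = 52808 + 0 = 52808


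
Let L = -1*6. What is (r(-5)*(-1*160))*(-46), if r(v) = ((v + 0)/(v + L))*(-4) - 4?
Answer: -471040/11 ≈ -42822.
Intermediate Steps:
L = -6
r(v) = -4 - 4*v/(-6 + v) (r(v) = ((v + 0)/(v - 6))*(-4) - 4 = (v/(-6 + v))*(-4) - 4 = -4*v/(-6 + v) - 4 = -4 - 4*v/(-6 + v))
(r(-5)*(-1*160))*(-46) = ((8*(3 - 1*(-5))/(-6 - 5))*(-1*160))*(-46) = ((8*(3 + 5)/(-11))*(-160))*(-46) = ((8*(-1/11)*8)*(-160))*(-46) = -64/11*(-160)*(-46) = (10240/11)*(-46) = -471040/11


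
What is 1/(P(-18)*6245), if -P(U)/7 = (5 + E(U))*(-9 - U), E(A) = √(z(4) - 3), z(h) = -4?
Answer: I/(393435*(√7 - 5*I)) ≈ -3.9714e-7 + 2.1015e-7*I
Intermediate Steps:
E(A) = I*√7 (E(A) = √(-4 - 3) = √(-7) = I*√7)
P(U) = -7*(-9 - U)*(5 + I*√7) (P(U) = -7*(5 + I*√7)*(-9 - U) = -7*(-9 - U)*(5 + I*√7))
1/(P(-18)*6245) = 1/((315 + 35*(-18) + 63*I*√7 + 7*I*(-18)*√7)*6245) = 1/((315 - 630 + 63*I*√7 - 126*I*√7)*6245) = 1/((-315 - 63*I*√7)*6245) = 1/(-1967175 - 393435*I*√7)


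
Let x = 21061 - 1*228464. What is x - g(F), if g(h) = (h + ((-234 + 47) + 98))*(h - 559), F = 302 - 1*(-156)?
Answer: -170134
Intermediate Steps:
F = 458 (F = 302 + 156 = 458)
x = -207403 (x = 21061 - 228464 = -207403)
g(h) = (-559 + h)*(-89 + h) (g(h) = (h + (-187 + 98))*(-559 + h) = (h - 89)*(-559 + h) = (-89 + h)*(-559 + h) = (-559 + h)*(-89 + h))
x - g(F) = -207403 - (49751 + 458**2 - 648*458) = -207403 - (49751 + 209764 - 296784) = -207403 - 1*(-37269) = -207403 + 37269 = -170134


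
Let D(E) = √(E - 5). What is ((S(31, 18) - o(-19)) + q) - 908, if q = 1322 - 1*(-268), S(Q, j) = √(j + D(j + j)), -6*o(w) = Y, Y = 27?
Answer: 1373/2 + √(18 + √31) ≈ 691.35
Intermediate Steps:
o(w) = -9/2 (o(w) = -⅙*27 = -9/2)
D(E) = √(-5 + E)
S(Q, j) = √(j + √(-5 + 2*j)) (S(Q, j) = √(j + √(-5 + (j + j))) = √(j + √(-5 + 2*j)))
q = 1590 (q = 1322 + 268 = 1590)
((S(31, 18) - o(-19)) + q) - 908 = ((√(18 + √(-5 + 2*18)) - 1*(-9/2)) + 1590) - 908 = ((√(18 + √(-5 + 36)) + 9/2) + 1590) - 908 = ((√(18 + √31) + 9/2) + 1590) - 908 = ((9/2 + √(18 + √31)) + 1590) - 908 = (3189/2 + √(18 + √31)) - 908 = 1373/2 + √(18 + √31)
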